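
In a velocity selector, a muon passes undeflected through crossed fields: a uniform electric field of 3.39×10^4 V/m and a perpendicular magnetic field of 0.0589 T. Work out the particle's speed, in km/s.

v ≈ 576 km/s

For zero net force, qE = qvB, so v = E/B.
v = (3.39×10^4) / (0.0589) = 5.76×10^5 m/s.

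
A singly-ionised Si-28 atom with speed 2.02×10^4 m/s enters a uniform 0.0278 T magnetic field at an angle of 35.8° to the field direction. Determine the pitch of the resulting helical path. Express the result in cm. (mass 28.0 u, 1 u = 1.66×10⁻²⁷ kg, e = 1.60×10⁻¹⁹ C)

pitch ≈ 108 cm

The velocity component along B is v∥ = v cos35.8° = 1.64×10^4 m/s.
The cyclotron period T = 2πm/(qB) = 6.57×10^-5 s is set by m, q, B alone.
Pitch = v∥·T = (1.64×10^4)(6.57×10^-5) = 1.08 m.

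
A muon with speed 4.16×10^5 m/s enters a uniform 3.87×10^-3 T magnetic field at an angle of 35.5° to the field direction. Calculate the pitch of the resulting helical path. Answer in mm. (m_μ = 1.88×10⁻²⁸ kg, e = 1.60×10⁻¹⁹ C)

pitch ≈ 646 mm

The velocity component along B is v∥ = v cos35.5° = 3.39×10^5 m/s.
The cyclotron period T = 2πm/(qB) = 1.91×10^-6 s is set by m, q, B alone.
Pitch = v∥·T = (3.39×10^5)(1.91×10^-6) = 0.646 m.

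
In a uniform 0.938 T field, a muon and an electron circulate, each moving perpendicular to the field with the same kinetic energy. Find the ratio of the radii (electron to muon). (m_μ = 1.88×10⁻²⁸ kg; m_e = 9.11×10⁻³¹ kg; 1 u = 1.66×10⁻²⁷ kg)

ratio ≈ 0.0696

r = √(2mK)/(qB) ⇒ at equal K, r ∝ √m/q.
r_{electron}/r_{muon} = 0.0696.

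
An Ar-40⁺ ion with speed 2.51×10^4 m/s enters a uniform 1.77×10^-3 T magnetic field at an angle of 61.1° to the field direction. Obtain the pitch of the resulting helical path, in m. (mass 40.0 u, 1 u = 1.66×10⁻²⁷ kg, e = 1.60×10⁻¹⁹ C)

The velocity component along B is v∥ = v cos61.1° = 1.21×10^4 m/s.
The cyclotron period T = 2πm/(qB) = 1.47×10^-3 s is set by m, q, B alone.
Pitch = v∥·T = (1.21×10^4)(1.47×10^-3) = 17.9 m.

pitch ≈ 17.9 m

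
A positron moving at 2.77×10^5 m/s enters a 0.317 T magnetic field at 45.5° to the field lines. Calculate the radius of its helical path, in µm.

r ≈ 3.55 µm

Only the perpendicular component v⊥ = v sin45.5° = 1.98×10^5 m/s is bent by the field.
r = m v⊥ /(qB) = (9.11×10^-31)(1.98×10^5) / [(1×1.60×10^-19)(0.317)] = 3.55×10^-6 m.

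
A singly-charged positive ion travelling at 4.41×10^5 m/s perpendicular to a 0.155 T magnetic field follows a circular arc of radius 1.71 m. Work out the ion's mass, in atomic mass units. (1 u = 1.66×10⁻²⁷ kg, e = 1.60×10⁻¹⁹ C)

qvB = mv²/r ⇒ m = qBr/v.
m = (1×1.60×10^-19)(0.155)(1.71) / (4.41×10^5) = 9.62×10^-26 kg = 57.9 u.

m ≈ 57.9 u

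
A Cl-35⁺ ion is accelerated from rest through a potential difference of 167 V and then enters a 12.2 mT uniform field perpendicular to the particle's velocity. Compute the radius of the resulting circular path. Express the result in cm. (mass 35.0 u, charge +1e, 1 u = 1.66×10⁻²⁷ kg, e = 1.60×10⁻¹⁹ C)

r ≈ 90.3 cm

The kinetic energy gained is K = qV = (1×1.60×10^-19)(167) = 2.67×10^-17 J.
v = √(2K/m) = 3.03×10^4 m/s.
r = mv/(qB) = (5.81×10^-26)(3.03×10^4) / [(1×1.60×10^-19)(0.0122)] = 0.903 m.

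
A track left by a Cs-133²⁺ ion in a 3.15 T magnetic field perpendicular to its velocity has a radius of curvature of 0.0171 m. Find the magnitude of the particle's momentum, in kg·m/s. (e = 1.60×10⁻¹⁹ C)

p ≈ 1.72×10^-20 kg·m/s

Since qvB = mv²/r, the momentum p = mv = qBr.
p = (2×1.60×10^-19)(3.15)(0.0171) = 1.72×10^-20 kg·m/s.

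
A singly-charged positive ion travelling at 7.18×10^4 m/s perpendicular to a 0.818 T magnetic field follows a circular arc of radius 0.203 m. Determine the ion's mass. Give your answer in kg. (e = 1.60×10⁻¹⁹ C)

qvB = mv²/r ⇒ m = qBr/v.
m = (1×1.60×10^-19)(0.818)(0.203) / (7.18×10^4) = 3.70×10^-25 kg.

m ≈ 3.70×10^-25 kg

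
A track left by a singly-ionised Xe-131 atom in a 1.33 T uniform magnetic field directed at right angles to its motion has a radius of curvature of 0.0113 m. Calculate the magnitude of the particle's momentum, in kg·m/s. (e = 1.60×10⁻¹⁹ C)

p ≈ 2.40×10^-21 kg·m/s

Since qvB = mv²/r, the momentum p = mv = qBr.
p = (1×1.60×10^-19)(1.33)(0.0113) = 2.40×10^-21 kg·m/s.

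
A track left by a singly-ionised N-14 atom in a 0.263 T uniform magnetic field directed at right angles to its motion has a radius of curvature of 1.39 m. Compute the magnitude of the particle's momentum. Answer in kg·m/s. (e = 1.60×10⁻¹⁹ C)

Since qvB = mv²/r, the momentum p = mv = qBr.
p = (1×1.60×10^-19)(0.263)(1.39) = 5.85×10^-20 kg·m/s.

p ≈ 5.85×10^-20 kg·m/s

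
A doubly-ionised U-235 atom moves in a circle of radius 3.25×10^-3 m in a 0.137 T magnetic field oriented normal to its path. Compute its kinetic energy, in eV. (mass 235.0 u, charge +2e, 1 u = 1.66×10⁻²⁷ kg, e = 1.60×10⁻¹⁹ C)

v = qBr/m = (2×1.60×10^-19)(0.137)(3.25×10^-3) / (3.90×10^-25) = 365 m/s.
K = ½mv² = 0.5·(3.90×10^-25)·(365)² = 2.60×10^-20 J = 0.163 eV.

K ≈ 0.163 eV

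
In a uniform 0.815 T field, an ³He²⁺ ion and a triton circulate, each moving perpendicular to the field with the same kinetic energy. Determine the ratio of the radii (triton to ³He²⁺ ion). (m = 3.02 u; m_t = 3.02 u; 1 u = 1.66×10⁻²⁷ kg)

ratio ≈ 2.00

r = √(2mK)/(qB) ⇒ at equal K, r ∝ √m/q.
r_{triton}/r_{³He²⁺ ion} = 2.00.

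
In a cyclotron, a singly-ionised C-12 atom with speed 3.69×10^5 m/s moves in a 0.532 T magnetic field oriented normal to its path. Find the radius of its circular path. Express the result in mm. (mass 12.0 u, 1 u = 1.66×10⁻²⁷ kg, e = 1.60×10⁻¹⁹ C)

The magnetic force provides the centripetal force: qvB = mv²/r, so r = mv/(qB).
r = (1.99×10^-26 kg)(3.69×10^5 m/s) / [(1×1.60×10^-19 C)(0.532 T)] = 0.0864 m.

r ≈ 86.4 mm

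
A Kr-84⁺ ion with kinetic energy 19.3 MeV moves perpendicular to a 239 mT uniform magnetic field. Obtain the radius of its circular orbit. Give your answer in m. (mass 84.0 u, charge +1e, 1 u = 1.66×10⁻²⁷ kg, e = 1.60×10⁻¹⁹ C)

Convert the energy: K = 19.3 MeV = 3.09×10^-12 J.
v = √(2K/m) = √(2·3.09×10^-12/1.39×10^-25) = 6.66×10^6 m/s.
r = mv/(qB) = (1.39×10^-25)(6.66×10^6) / [(1×1.60×10^-19)(0.239)] = 24.3 m.

r ≈ 24.3 m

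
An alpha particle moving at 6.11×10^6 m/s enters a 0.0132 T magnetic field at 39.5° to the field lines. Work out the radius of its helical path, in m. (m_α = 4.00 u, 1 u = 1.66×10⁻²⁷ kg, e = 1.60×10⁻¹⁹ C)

Only the perpendicular component v⊥ = v sin39.5° = 3.89×10^6 m/s is bent by the field.
r = m v⊥ /(qB) = (6.64×10^-27)(3.89×10^6) / [(2×1.60×10^-19)(0.0132)] = 6.11 m.

r ≈ 6.11 m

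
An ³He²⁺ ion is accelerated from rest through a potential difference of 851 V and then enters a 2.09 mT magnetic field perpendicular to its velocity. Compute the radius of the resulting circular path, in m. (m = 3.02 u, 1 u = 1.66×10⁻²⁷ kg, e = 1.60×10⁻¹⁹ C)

r ≈ 2.47 m

The kinetic energy gained is K = qV = (2×1.60×10^-19)(851) = 2.72×10^-16 J.
v = √(2K/m) = 3.30×10^5 m/s.
r = mv/(qB) = (5.01×10^-27)(3.30×10^5) / [(2×1.60×10^-19)(2.09×10^-3)] = 2.47 m.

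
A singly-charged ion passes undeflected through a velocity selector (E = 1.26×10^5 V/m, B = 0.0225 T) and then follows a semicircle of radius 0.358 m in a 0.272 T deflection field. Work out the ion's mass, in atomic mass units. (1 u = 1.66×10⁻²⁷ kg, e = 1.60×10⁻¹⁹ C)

v = E/B₁ = 5.60×10^6 m/s.
From r = mv/(qB₂), m = qB₂r/v = (1×1.60×10^-19)(0.272)(0.358) / (5.60×10^6) = 2.78×10^-27 kg.
In atomic mass units: m = 2.78×10^-27 / 1.66×10^-27 = 1.68 u.

m ≈ 1.68 u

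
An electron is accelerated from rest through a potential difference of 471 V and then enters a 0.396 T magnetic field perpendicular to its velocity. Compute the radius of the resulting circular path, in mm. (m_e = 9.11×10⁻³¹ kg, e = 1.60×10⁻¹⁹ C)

r ≈ 0.185 mm

The kinetic energy gained is K = qV = (1×1.60×10^-19)(471) = 7.54×10^-17 J.
v = √(2K/m) = 1.29×10^7 m/s.
r = mv/(qB) = (9.11×10^-31)(1.29×10^7) / [(1×1.60×10^-19)(0.396)] = 1.85×10^-4 m.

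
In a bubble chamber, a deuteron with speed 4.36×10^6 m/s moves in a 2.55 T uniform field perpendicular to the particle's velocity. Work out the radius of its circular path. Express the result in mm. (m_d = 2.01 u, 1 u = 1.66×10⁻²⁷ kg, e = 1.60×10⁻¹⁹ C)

r ≈ 35.7 mm

The magnetic force provides the centripetal force: qvB = mv²/r, so r = mv/(qB).
r = (3.34×10^-27 kg)(4.36×10^6 m/s) / [(1×1.60×10^-19 C)(2.55 T)] = 0.0357 m.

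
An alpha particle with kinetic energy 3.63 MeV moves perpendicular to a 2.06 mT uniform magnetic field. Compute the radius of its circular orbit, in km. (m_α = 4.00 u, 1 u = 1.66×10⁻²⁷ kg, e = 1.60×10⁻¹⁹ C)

Convert the energy: K = 3.63 MeV = 5.81×10^-13 J.
v = √(2K/m) = √(2·5.81×10^-13/6.64×10^-27) = 1.32×10^7 m/s.
r = mv/(qB) = (6.64×10^-27)(1.32×10^7) / [(2×1.60×10^-19)(2.06×10^-3)] = 133 m.

r ≈ 0.133 km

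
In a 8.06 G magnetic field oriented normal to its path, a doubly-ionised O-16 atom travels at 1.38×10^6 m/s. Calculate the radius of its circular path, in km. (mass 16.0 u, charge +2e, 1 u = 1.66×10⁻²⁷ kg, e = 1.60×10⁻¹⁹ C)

The magnetic force provides the centripetal force: qvB = mv²/r, so r = mv/(qB).
r = (2.66×10^-26 kg)(1.38×10^6 m/s) / [(2×1.60×10^-19 C)(8.06×10^-4 T)] = 142 m.

r ≈ 0.142 km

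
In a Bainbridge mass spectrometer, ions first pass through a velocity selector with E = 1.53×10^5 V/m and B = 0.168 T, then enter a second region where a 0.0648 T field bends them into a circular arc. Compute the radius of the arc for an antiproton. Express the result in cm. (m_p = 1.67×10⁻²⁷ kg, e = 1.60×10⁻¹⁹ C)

The selector passes v = E/B = 1.53×10^5/0.168 = 9.11×10^5 m/s.
In the deflection region, r = mv/(qB₂) = (1.67×10^-27)(9.11×10^5) / [(1×1.60×10^-19)(0.0648)] = 0.147 m.

r ≈ 14.7 cm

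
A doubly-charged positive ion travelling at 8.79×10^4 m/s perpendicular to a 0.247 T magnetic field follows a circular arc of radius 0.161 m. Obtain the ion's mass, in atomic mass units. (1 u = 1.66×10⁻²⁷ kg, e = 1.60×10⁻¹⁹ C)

m ≈ 87.2 u

qvB = mv²/r ⇒ m = qBr/v.
m = (2×1.60×10^-19)(0.247)(0.161) / (8.79×10^4) = 1.45×10^-25 kg = 87.2 u.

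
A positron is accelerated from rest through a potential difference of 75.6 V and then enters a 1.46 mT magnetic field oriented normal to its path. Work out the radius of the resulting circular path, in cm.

r ≈ 2.01 cm

The kinetic energy gained is K = qV = (1×1.60×10^-19)(75.6) = 1.21×10^-17 J.
v = √(2K/m) = 5.15×10^6 m/s.
r = mv/(qB) = (9.11×10^-31)(5.15×10^6) / [(1×1.60×10^-19)(1.46×10^-3)] = 0.0201 m.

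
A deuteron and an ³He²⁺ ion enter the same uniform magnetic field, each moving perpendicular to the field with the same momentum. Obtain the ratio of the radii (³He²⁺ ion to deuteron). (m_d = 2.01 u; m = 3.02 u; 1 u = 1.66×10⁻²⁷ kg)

ratio ≈ 0.500

r = p/(qB) ⇒ at equal p, r ∝ 1/q.
r_{³He²⁺ ion}/r_{deuteron} = 0.500.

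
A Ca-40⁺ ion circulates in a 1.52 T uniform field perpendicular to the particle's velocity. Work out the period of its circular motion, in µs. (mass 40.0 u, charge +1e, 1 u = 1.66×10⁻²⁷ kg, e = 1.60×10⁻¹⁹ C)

T ≈ 1.72 µs

The cyclotron period is independent of speed: T = 2πm/(qB).
T = 2π(6.64×10^-26) / [(1×1.60×10^-19)(1.52)] = 1.72×10^-6 s.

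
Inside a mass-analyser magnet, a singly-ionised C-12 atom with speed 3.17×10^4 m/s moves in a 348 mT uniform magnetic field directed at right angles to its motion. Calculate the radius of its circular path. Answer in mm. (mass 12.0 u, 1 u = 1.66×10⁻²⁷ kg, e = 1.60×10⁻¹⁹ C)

The magnetic force provides the centripetal force: qvB = mv²/r, so r = mv/(qB).
r = (1.99×10^-26 kg)(3.17×10^4 m/s) / [(1×1.60×10^-19 C)(0.348 T)] = 0.0113 m.

r ≈ 11.3 mm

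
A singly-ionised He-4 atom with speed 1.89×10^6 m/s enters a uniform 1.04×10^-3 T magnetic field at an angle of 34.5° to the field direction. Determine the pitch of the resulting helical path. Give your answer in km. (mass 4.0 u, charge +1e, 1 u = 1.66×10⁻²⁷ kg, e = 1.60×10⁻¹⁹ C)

pitch ≈ 0.391 km

The velocity component along B is v∥ = v cos34.5° = 1.56×10^6 m/s.
The cyclotron period T = 2πm/(qB) = 2.51×10^-4 s is set by m, q, B alone.
Pitch = v∥·T = (1.56×10^6)(2.51×10^-4) = 391 m.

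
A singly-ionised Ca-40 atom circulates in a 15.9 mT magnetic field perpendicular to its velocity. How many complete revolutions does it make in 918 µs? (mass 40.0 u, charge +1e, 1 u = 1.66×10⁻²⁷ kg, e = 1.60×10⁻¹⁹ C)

N = 5

T = 2πm/(qB) = 2π(6.64×10^-26) / [(1×1.60×10^-19)(0.0159)] = 1.6400×10^-4 s.
N = t/T = 9.18×10^-4 / 1.6400×10^-4 ≈ 5.60, so 5 complete revolutions.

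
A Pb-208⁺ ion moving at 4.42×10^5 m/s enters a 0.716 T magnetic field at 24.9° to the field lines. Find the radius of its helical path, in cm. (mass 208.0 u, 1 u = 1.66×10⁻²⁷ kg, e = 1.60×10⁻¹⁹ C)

r ≈ 56.1 cm

Only the perpendicular component v⊥ = v sin24.9° = 1.86×10^5 m/s is bent by the field.
r = m v⊥ /(qB) = (3.45×10^-25)(1.86×10^5) / [(1×1.60×10^-19)(0.716)] = 0.561 m.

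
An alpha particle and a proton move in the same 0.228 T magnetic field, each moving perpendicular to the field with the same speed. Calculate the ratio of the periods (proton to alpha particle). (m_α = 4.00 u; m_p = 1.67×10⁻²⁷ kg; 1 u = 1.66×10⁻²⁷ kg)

T = 2πm/(qB) is independent of speed, so T₂/T₁ = (m₂/q₂)/(m₁/q₁).
T_{proton}/T_{alpha particle} = (1.67×10^-27/1e) / (6.64×10^-27/2e) = 0.503.

ratio ≈ 0.503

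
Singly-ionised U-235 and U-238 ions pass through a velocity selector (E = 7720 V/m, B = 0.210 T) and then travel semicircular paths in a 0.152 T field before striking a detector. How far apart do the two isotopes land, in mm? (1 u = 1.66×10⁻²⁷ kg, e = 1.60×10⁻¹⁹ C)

Δd ≈ 15.1 mm

Both emerge at v = E/B₁ = 3.68×10^4 m/s.
r = mv/(qB₂), so r₁ = 0.58967 m and r₂ = 0.59720 m, giving Δr = 7.53×10^-3 m.
After a semicircle each ion lands a diameter 2r from the entry slit, so the separation is 2Δr = 0.0151 m.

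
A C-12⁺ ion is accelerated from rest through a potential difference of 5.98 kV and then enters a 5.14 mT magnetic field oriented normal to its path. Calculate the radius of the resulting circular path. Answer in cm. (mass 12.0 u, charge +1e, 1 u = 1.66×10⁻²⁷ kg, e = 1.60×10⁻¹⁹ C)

The kinetic energy gained is K = qV = (1×1.60×10^-19)(5980) = 9.57×10^-16 J.
v = √(2K/m) = 3.10×10^5 m/s.
r = mv/(qB) = (1.99×10^-26)(3.10×10^5) / [(1×1.60×10^-19)(5.14×10^-3)] = 7.51 m.

r ≈ 751 cm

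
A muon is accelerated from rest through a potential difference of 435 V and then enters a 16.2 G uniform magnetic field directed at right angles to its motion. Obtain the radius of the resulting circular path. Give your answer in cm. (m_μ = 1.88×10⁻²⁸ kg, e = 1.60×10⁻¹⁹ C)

The kinetic energy gained is K = qV = (1×1.60×10^-19)(435) = 6.96×10^-17 J.
v = √(2K/m) = 8.60×10^5 m/s.
r = mv/(qB) = (1.88×10^-28)(8.60×10^5) / [(1×1.60×10^-19)(1.62×10^-3)] = 0.624 m.

r ≈ 62.4 cm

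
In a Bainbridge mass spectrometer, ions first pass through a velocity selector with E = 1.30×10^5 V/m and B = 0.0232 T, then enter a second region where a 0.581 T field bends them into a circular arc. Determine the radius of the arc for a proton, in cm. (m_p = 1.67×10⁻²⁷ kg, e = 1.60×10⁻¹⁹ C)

r ≈ 10.1 cm

The selector passes v = E/B = 1.30×10^5/0.0232 = 5.60×10^6 m/s.
In the deflection region, r = mv/(qB₂) = (1.67×10^-27)(5.60×10^6) / [(1×1.60×10^-19)(0.581)] = 0.101 m.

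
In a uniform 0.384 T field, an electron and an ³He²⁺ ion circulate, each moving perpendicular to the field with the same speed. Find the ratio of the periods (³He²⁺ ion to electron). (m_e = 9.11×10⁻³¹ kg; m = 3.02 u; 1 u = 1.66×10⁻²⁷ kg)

ratio ≈ 2750

T = 2πm/(qB) is independent of speed, so T₂/T₁ = (m₂/q₂)/(m₁/q₁).
T_{³He²⁺ ion}/T_{electron} = (5.01×10^-27/2e) / (9.11×10^-31/1e) = 2750.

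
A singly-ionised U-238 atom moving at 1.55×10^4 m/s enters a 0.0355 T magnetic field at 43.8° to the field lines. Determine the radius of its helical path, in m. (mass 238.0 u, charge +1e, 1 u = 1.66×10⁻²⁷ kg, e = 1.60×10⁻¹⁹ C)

r ≈ 0.746 m

Only the perpendicular component v⊥ = v sin43.8° = 1.07×10^4 m/s is bent by the field.
r = m v⊥ /(qB) = (3.95×10^-25)(1.07×10^4) / [(1×1.60×10^-19)(0.0355)] = 0.746 m.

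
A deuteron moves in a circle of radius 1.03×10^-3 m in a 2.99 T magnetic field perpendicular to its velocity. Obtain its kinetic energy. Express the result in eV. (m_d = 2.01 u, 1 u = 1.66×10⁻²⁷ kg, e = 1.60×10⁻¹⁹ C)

K ≈ 227 eV

v = qBr/m = (1×1.60×10^-19)(2.99)(1.03×10^-3) / (3.34×10^-27) = 1.48×10^5 m/s.
K = ½mv² = 0.5·(3.34×10^-27)·(1.48×10^5)² = 3.64×10^-17 J = 227 eV.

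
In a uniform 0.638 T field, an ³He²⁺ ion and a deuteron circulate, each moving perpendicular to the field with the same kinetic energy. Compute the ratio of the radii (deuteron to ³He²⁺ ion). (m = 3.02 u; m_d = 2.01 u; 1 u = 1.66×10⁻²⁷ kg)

ratio ≈ 1.63

r = √(2mK)/(qB) ⇒ at equal K, r ∝ √m/q.
r_{deuteron}/r_{³He²⁺ ion} = 1.63.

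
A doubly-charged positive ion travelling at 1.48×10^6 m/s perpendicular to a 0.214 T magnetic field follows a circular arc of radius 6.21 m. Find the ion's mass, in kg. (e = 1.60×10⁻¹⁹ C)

m ≈ 2.87×10^-25 kg

qvB = mv²/r ⇒ m = qBr/v.
m = (2×1.60×10^-19)(0.214)(6.21) / (1.48×10^6) = 2.87×10^-25 kg.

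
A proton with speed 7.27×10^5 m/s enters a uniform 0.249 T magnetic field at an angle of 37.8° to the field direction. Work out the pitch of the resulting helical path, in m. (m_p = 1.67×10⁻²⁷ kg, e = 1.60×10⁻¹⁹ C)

pitch ≈ 0.151 m

The velocity component along B is v∥ = v cos37.8° = 5.74×10^5 m/s.
The cyclotron period T = 2πm/(qB) = 2.63×10^-7 s is set by m, q, B alone.
Pitch = v∥·T = (5.74×10^5)(2.63×10^-7) = 0.151 m.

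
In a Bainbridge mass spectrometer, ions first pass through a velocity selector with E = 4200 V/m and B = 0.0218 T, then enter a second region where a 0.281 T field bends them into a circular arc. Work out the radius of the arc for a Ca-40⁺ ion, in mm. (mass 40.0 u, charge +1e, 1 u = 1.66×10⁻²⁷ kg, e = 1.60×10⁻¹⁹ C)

r ≈ 285 mm

The selector passes v = E/B = 4200/0.0218 = 1.93×10^5 m/s.
In the deflection region, r = mv/(qB₂) = (6.64×10^-26)(1.93×10^5) / [(1×1.60×10^-19)(0.281)] = 0.285 m.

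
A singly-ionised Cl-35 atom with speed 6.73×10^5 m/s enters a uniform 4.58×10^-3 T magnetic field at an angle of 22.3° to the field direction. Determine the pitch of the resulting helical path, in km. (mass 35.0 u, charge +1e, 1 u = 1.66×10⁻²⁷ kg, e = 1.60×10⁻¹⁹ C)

The velocity component along B is v∥ = v cos22.3° = 6.23×10^5 m/s.
The cyclotron period T = 2πm/(qB) = 4.98×10^-4 s is set by m, q, B alone.
Pitch = v∥·T = (6.23×10^5)(4.98×10^-4) = 310 m.

pitch ≈ 0.310 km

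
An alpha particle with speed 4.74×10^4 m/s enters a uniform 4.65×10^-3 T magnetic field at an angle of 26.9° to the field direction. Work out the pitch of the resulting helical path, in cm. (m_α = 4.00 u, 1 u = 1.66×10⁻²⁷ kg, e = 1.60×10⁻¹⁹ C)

pitch ≈ 119 cm

The velocity component along B is v∥ = v cos26.9° = 4.23×10^4 m/s.
The cyclotron period T = 2πm/(qB) = 2.80×10^-5 s is set by m, q, B alone.
Pitch = v∥·T = (4.23×10^4)(2.80×10^-5) = 1.19 m.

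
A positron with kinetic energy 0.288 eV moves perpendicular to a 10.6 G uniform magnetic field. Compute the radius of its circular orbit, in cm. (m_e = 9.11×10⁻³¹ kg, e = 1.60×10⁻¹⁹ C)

Convert the energy: K = 0.288 eV = 4.61×10^-20 J.
v = √(2K/m) = √(2·4.61×10^-20/9.11×10^-31) = 3.18×10^5 m/s.
r = mv/(qB) = (9.11×10^-31)(3.18×10^5) / [(1×1.60×10^-19)(1.06×10^-3)] = 1.71×10^-3 m.

r ≈ 0.171 cm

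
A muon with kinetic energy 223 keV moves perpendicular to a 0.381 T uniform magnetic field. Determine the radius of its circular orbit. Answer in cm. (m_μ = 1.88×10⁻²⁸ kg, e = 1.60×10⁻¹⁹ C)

Convert the energy: K = 223 keV = 3.57×10^-14 J.
v = √(2K/m) = √(2·3.57×10^-14/1.88×10^-28) = 1.95×10^7 m/s.
r = mv/(qB) = (1.88×10^-28)(1.95×10^7) / [(1×1.60×10^-19)(0.381)] = 0.0601 m.

r ≈ 6.01 cm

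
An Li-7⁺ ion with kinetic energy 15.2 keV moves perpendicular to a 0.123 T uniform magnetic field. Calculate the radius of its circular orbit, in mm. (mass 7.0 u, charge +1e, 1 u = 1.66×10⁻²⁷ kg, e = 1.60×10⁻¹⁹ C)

r ≈ 382 mm

Convert the energy: K = 15.2 keV = 2.43×10^-15 J.
v = √(2K/m) = √(2·2.43×10^-15/1.16×10^-26) = 6.47×10^5 m/s.
r = mv/(qB) = (1.16×10^-26)(6.47×10^5) / [(1×1.60×10^-19)(0.123)] = 0.382 m.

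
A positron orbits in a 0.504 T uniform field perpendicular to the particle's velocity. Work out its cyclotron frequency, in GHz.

f ≈ 14.1 GHz

f = qB/(2πm) = (1×1.60×10^-19)(0.504) / [2π(9.11×10^-31)] = 1.41×10^10 Hz.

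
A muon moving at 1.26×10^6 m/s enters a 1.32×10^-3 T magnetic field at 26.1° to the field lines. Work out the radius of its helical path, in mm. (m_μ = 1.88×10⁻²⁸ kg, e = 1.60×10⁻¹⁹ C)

Only the perpendicular component v⊥ = v sin26.1° = 5.54×10^5 m/s is bent by the field.
r = m v⊥ /(qB) = (1.88×10^-28)(5.54×10^5) / [(1×1.60×10^-19)(1.32×10^-3)] = 0.493 m.

r ≈ 493 mm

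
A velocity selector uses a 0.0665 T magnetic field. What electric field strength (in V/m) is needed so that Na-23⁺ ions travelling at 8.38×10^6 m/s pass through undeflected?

qE = qvB ⇒ E = vB = (8.38×10^6)(0.0665) = 5.57×10^5 V/m.

E ≈ 5.57×10^5 V/m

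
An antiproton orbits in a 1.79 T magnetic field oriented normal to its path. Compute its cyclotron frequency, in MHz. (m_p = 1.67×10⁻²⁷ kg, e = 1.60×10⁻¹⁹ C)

f = qB/(2πm) = (1×1.60×10^-19)(1.79) / [2π(1.67×10^-27)] = 2.73×10^7 Hz.

f ≈ 27.3 MHz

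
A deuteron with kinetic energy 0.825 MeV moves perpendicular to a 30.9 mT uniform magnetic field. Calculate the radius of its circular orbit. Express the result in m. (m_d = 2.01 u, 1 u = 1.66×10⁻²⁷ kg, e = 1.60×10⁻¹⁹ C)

r ≈ 6.00 m

Convert the energy: K = 0.825 MeV = 1.32×10^-13 J.
v = √(2K/m) = √(2·1.32×10^-13/3.34×10^-27) = 8.90×10^6 m/s.
r = mv/(qB) = (3.34×10^-27)(8.90×10^6) / [(1×1.60×10^-19)(0.0309)] = 6.00 m.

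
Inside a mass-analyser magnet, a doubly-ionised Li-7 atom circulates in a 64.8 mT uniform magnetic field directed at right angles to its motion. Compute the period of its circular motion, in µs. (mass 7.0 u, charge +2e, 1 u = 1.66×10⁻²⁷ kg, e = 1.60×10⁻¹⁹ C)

T ≈ 3.52 µs

The cyclotron period is independent of speed: T = 2πm/(qB).
T = 2π(1.16×10^-26) / [(2×1.60×10^-19)(0.0648)] = 3.52×10^-6 s.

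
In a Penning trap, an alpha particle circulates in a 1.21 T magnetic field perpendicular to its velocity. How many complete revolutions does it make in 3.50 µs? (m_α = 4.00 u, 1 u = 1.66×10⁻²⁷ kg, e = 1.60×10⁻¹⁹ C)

N = 32

T = 2πm/(qB) = 2π(6.64×10^-27) / [(2×1.60×10^-19)(1.21)] = 1.0775×10^-7 s.
N = t/T = 3.50×10^-6 / 1.0775×10^-7 ≈ 32.48, so 32 complete revolutions.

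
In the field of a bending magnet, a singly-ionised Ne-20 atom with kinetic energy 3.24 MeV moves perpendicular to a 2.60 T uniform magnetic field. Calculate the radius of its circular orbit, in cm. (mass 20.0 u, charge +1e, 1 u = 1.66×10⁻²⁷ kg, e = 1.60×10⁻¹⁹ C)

Convert the energy: K = 3.24 MeV = 5.18×10^-13 J.
v = √(2K/m) = √(2·5.18×10^-13/3.32×10^-26) = 5.59×10^6 m/s.
r = mv/(qB) = (3.32×10^-26)(5.59×10^6) / [(1×1.60×10^-19)(2.60)] = 0.446 m.

r ≈ 44.6 cm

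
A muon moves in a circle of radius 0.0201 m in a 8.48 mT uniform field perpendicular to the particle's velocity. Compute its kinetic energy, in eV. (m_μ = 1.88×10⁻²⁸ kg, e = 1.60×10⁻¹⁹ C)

v = qBr/m = (1×1.60×10^-19)(8.48×10^-3)(0.0201) / (1.88×10^-28) = 1.45×10^5 m/s.
K = ½mv² = 0.5·(1.88×10^-28)·(1.45×10^5)² = 1.98×10^-18 J = 12.4 eV.

K ≈ 12.4 eV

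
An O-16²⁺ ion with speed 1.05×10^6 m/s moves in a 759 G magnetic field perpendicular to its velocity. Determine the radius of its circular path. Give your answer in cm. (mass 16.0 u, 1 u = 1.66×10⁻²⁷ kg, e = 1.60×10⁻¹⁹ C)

The magnetic force provides the centripetal force: qvB = mv²/r, so r = mv/(qB).
r = (2.66×10^-26 kg)(1.05×10^6 m/s) / [(2×1.60×10^-19 C)(0.0759 T)] = 1.15 m.

r ≈ 115 cm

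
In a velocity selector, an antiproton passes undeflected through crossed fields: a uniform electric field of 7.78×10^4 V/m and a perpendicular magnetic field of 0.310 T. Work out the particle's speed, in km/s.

v ≈ 251 km/s

For zero net force, qE = qvB, so v = E/B.
v = (7.78×10^4) / (0.310) = 2.51×10^5 m/s.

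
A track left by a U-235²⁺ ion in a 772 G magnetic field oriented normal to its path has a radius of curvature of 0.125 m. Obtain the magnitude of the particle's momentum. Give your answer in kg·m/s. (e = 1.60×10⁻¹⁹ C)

Since qvB = mv²/r, the momentum p = mv = qBr.
p = (2×1.60×10^-19)(0.0772)(0.125) = 3.09×10^-21 kg·m/s.

p ≈ 3.09×10^-21 kg·m/s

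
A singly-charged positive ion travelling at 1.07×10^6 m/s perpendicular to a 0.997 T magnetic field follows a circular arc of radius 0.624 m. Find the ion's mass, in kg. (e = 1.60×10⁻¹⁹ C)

qvB = mv²/r ⇒ m = qBr/v.
m = (1×1.60×10^-19)(0.997)(0.624) / (1.07×10^6) = 9.30×10^-26 kg.

m ≈ 9.30×10^-26 kg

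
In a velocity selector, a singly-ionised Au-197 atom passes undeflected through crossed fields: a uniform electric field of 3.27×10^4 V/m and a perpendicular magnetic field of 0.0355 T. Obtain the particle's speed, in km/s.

v ≈ 921 km/s

For zero net force, qE = qvB, so v = E/B.
v = (3.27×10^4) / (0.0355) = 9.21×10^5 m/s.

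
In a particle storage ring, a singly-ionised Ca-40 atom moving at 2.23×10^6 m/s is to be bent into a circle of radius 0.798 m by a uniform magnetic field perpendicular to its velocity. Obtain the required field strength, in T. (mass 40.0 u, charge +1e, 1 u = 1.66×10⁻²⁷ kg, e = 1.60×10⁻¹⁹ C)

B ≈ 1.16 T

qvB = mv²/r gives B = mv/(qr).
B = (6.64×10^-26)(2.23×10^6) / [(1×1.60×10^-19)(0.798)] = 1.16 T.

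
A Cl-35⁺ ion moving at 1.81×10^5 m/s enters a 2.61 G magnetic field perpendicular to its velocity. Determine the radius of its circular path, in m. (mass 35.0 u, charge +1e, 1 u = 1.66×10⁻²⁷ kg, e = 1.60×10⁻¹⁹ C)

r ≈ 252 m

The magnetic force provides the centripetal force: qvB = mv²/r, so r = mv/(qB).
r = (5.81×10^-26 kg)(1.81×10^5 m/s) / [(1×1.60×10^-19 C)(2.61×10^-4 T)] = 252 m.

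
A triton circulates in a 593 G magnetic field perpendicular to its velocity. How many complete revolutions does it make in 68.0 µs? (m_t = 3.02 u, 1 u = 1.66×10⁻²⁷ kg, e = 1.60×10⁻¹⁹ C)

N = 20

T = 2πm/(qB) = 2π(5.0132×10^-27) / [(1×1.60×10^-19)(0.0593)] = 3.3199×10^-6 s.
N = t/T = 6.80×10^-5 / 3.3199×10^-6 ≈ 20.48, so 20 complete revolutions.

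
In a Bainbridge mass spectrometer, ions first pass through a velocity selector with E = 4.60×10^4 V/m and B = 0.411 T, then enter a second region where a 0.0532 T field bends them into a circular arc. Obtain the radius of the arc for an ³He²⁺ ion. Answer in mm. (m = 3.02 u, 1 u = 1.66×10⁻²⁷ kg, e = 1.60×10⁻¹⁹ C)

r ≈ 33.0 mm

The selector passes v = E/B = 4.60×10^4/0.411 = 1.12×10^5 m/s.
In the deflection region, r = mv/(qB₂) = (5.01×10^-27)(1.12×10^5) / [(2×1.60×10^-19)(0.0532)] = 0.0330 m.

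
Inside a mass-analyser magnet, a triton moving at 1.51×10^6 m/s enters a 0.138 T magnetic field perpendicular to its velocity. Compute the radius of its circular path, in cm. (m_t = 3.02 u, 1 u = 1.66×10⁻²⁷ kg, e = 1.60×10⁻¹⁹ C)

The magnetic force provides the centripetal force: qvB = mv²/r, so r = mv/(qB).
r = (5.01×10^-27 kg)(1.51×10^6 m/s) / [(1×1.60×10^-19 C)(0.138 T)] = 0.343 m.

r ≈ 34.3 cm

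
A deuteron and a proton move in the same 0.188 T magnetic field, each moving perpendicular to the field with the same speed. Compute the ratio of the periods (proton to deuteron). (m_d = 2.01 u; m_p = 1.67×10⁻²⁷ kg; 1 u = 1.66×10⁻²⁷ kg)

T = 2πm/(qB) is independent of speed, so T₂/T₁ = (m₂/q₂)/(m₁/q₁).
T_{proton}/T_{deuteron} = (1.67×10^-27/1e) / (3.34×10^-27/1e) = 0.501.

ratio ≈ 0.501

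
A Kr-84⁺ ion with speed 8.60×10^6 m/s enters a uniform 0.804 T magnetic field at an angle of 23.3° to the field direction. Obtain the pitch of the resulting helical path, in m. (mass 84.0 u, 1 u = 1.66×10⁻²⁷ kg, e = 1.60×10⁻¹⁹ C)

The velocity component along B is v∥ = v cos23.3° = 7.90×10^6 m/s.
The cyclotron period T = 2πm/(qB) = 6.81×10^-6 s is set by m, q, B alone.
Pitch = v∥·T = (7.90×10^6)(6.81×10^-6) = 53.8 m.

pitch ≈ 53.8 m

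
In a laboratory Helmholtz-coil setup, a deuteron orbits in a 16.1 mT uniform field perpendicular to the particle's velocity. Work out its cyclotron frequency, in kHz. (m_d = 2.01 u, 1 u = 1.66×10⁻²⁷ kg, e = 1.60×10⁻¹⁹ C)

f ≈ 123 kHz

f = qB/(2πm) = (1×1.60×10^-19)(0.0161) / [2π(3.34×10^-27)] = 1.23×10^5 Hz.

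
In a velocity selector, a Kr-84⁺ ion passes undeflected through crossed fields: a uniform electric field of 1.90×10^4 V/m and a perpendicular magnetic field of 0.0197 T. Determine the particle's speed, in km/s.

v ≈ 964 km/s

For zero net force, qE = qvB, so v = E/B.
v = (1.90×10^4) / (0.0197) = 9.64×10^5 m/s.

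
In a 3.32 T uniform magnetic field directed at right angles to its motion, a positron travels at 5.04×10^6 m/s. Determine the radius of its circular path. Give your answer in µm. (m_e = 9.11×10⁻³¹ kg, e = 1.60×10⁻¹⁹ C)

r ≈ 8.64 µm

The magnetic force provides the centripetal force: qvB = mv²/r, so r = mv/(qB).
r = (9.11×10^-31 kg)(5.04×10^6 m/s) / [(1×1.60×10^-19 C)(3.32 T)] = 8.64×10^-6 m.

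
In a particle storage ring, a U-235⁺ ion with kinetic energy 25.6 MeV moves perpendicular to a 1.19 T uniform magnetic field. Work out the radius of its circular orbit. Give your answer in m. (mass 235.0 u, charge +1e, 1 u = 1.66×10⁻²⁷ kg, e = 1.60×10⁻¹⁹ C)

Convert the energy: K = 25.6 MeV = 4.10×10^-12 J.
v = √(2K/m) = √(2·4.10×10^-12/3.90×10^-25) = 4.58×10^6 m/s.
r = mv/(qB) = (3.90×10^-25)(4.58×10^6) / [(1×1.60×10^-19)(1.19)] = 9.39 m.

r ≈ 9.39 m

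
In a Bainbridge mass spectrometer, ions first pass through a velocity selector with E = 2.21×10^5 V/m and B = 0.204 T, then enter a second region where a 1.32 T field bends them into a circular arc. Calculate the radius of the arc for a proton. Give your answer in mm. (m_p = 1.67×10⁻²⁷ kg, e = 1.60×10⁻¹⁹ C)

r ≈ 8.57 mm

The selector passes v = E/B = 2.21×10^5/0.204 = 1.08×10^6 m/s.
In the deflection region, r = mv/(qB₂) = (1.67×10^-27)(1.08×10^6) / [(1×1.60×10^-19)(1.32)] = 8.57×10^-3 m.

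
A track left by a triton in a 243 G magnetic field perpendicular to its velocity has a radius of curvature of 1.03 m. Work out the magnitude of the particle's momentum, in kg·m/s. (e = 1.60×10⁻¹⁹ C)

Since qvB = mv²/r, the momentum p = mv = qBr.
p = (1×1.60×10^-19)(0.0243)(1.03) = 4.00×10^-21 kg·m/s.

p ≈ 4.00×10^-21 kg·m/s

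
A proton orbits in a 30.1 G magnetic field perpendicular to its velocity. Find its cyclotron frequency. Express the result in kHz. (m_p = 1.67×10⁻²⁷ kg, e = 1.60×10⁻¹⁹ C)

f ≈ 45.9 kHz

f = qB/(2πm) = (1×1.60×10^-19)(3.01×10^-3) / [2π(1.67×10^-27)] = 4.59×10^4 Hz.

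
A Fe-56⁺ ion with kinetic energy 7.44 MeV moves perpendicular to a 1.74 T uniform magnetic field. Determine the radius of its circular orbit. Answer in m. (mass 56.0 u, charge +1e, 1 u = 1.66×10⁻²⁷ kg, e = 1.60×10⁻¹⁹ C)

r ≈ 1.69 m

Convert the energy: K = 7.44 MeV = 1.19×10^-12 J.
v = √(2K/m) = √(2·1.19×10^-12/9.30×10^-26) = 5.06×10^6 m/s.
r = mv/(qB) = (9.30×10^-26)(5.06×10^6) / [(1×1.60×10^-19)(1.74)] = 1.69 m.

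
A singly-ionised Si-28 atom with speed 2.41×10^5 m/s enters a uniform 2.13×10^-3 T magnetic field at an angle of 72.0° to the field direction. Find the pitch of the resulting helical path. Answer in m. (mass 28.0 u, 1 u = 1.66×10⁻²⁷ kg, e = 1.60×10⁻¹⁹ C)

The velocity component along B is v∥ = v cos72.0° = 7.45×10^4 m/s.
The cyclotron period T = 2πm/(qB) = 8.57×10^-4 s is set by m, q, B alone.
Pitch = v∥·T = (7.45×10^4)(8.57×10^-4) = 63.8 m.

pitch ≈ 63.8 m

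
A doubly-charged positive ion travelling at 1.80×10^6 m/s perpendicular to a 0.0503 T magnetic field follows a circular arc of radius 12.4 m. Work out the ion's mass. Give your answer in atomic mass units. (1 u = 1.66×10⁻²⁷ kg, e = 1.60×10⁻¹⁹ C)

m ≈ 66.8 u

qvB = mv²/r ⇒ m = qBr/v.
m = (2×1.60×10^-19)(0.0503)(12.4) / (1.80×10^6) = 1.11×10^-25 kg = 66.8 u.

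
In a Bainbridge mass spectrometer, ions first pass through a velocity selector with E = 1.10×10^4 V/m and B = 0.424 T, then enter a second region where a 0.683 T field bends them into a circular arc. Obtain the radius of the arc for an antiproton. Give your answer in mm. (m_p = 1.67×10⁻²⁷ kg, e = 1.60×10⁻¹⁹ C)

The selector passes v = E/B = 1.10×10^4/0.424 = 2.59×10^4 m/s.
In the deflection region, r = mv/(qB₂) = (1.67×10^-27)(2.59×10^4) / [(1×1.60×10^-19)(0.683)] = 3.96×10^-4 m.

r ≈ 0.396 mm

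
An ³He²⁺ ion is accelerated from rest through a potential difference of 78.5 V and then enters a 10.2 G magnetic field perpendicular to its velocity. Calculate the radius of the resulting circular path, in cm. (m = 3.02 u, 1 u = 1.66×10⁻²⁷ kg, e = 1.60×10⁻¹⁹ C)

r ≈ 154 cm

The kinetic energy gained is K = qV = (2×1.60×10^-19)(78.5) = 2.51×10^-17 J.
v = √(2K/m) = 1.00×10^5 m/s.
r = mv/(qB) = (5.01×10^-27)(1.00×10^5) / [(2×1.60×10^-19)(1.02×10^-3)] = 1.54 m.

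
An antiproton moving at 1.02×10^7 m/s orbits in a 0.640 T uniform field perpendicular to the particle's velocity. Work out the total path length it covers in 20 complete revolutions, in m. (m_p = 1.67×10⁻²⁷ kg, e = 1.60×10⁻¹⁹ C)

r = mv/(qB) = 0.166 m, so one revolution covers 2πr = 1.05 m.
In 20 revolutions: L = 20·2πr = 20.9 m.

L ≈ 20.9 m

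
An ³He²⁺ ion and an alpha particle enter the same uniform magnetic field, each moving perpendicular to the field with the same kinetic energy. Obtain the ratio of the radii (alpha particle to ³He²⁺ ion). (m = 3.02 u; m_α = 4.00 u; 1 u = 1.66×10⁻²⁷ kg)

r = √(2mK)/(qB) ⇒ at equal K, r ∝ √m/q.
r_{alpha particle}/r_{³He²⁺ ion} = 1.15.

ratio ≈ 1.15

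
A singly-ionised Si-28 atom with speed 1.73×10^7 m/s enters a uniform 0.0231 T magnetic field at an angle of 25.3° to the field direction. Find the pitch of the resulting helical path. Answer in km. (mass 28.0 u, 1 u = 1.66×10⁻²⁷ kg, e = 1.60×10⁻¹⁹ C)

The velocity component along B is v∥ = v cos25.3° = 1.56×10^7 m/s.
The cyclotron period T = 2πm/(qB) = 7.90×10^-5 s is set by m, q, B alone.
Pitch = v∥·T = (1.56×10^7)(7.90×10^-5) = 1240 m.

pitch ≈ 1.24 km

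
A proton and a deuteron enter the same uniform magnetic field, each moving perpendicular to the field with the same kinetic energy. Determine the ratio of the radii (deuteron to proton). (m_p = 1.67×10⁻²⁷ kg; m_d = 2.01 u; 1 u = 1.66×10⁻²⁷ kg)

r = √(2mK)/(qB) ⇒ at equal K, r ∝ √m/q.
r_{deuteron}/r_{proton} = 1.41.

ratio ≈ 1.41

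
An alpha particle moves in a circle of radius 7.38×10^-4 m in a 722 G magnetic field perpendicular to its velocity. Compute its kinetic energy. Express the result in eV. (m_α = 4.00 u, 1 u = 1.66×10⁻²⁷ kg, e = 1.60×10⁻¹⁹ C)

K ≈ 0.137 eV

v = qBr/m = (2×1.60×10^-19)(0.0722)(7.38×10^-4) / (6.64×10^-27) = 2570 m/s.
K = ½mv² = 0.5·(6.64×10^-27)·(2570)² = 2.19×10^-20 J = 0.137 eV.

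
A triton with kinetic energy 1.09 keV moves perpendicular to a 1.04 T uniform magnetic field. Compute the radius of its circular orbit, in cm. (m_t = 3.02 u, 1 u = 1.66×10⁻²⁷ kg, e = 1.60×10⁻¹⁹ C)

r ≈ 0.795 cm

Convert the energy: K = 1.09 keV = 1.74×10^-16 J.
v = √(2K/m) = √(2·1.74×10^-16/5.01×10^-27) = 2.64×10^5 m/s.
r = mv/(qB) = (5.01×10^-27)(2.64×10^5) / [(1×1.60×10^-19)(1.04)] = 7.95×10^-3 m.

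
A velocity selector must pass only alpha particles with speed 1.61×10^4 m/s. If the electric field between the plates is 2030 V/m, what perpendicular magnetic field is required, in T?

qE = qvB ⇒ B = E/v = (2030) / (1.61×10^4) = 0.126 T.

B ≈ 0.126 T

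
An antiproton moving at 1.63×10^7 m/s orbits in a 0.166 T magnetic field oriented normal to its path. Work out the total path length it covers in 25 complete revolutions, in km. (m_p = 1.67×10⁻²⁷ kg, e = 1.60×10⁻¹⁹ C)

L ≈ 0.161 km

r = mv/(qB) = 1.02 m, so one revolution covers 2πr = 6.44 m.
In 25 revolutions: L = 25·2πr = 161 m.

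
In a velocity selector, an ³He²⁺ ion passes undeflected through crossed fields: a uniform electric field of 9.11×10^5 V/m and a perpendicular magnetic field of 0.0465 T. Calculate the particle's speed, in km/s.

For zero net force, qE = qvB, so v = E/B.
v = (9.11×10^5) / (0.0465) = 1.96×10^7 m/s.

v ≈ 19600 km/s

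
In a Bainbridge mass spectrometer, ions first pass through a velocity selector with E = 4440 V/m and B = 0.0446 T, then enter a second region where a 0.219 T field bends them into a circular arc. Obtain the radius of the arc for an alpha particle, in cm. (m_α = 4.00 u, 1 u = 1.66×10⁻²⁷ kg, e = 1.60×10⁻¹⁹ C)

The selector passes v = E/B = 4440/0.0446 = 9.96×10^4 m/s.
In the deflection region, r = mv/(qB₂) = (6.64×10^-27)(9.96×10^4) / [(2×1.60×10^-19)(0.219)] = 9.43×10^-3 m.

r ≈ 0.943 cm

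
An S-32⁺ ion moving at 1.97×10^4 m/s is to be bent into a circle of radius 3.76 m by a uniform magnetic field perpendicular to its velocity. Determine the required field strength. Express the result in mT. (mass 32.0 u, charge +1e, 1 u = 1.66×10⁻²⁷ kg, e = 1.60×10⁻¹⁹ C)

qvB = mv²/r gives B = mv/(qr).
B = (5.31×10^-26)(1.97×10^4) / [(1×1.60×10^-19)(3.76)] = 1.74×10^-3 T.

B ≈ 1.74 mT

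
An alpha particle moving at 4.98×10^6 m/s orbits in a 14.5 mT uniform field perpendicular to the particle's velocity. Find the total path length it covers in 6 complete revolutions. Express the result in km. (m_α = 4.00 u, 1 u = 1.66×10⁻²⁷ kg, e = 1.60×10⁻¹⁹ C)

r = mv/(qB) = 7.13 m, so one revolution covers 2πr = 44.8 m.
In 6 revolutions: L = 6·2πr = 269 m.

L ≈ 0.269 km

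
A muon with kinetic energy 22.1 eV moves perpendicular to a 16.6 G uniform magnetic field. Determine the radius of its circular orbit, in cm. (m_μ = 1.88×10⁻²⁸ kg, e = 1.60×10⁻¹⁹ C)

r ≈ 13.7 cm

Convert the energy: K = 22.1 eV = 3.54×10^-18 J.
v = √(2K/m) = √(2·3.54×10^-18/1.88×10^-28) = 1.94×10^5 m/s.
r = mv/(qB) = (1.88×10^-28)(1.94×10^5) / [(1×1.60×10^-19)(1.66×10^-3)] = 0.137 m.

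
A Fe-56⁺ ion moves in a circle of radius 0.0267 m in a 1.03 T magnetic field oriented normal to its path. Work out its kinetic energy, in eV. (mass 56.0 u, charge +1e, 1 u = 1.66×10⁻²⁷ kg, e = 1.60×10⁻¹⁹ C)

K ≈ 651 eV

v = qBr/m = (1×1.60×10^-19)(1.03)(0.0267) / (9.30×10^-26) = 4.73×10^4 m/s.
K = ½mv² = 0.5·(9.30×10^-26)·(4.73×10^4)² = 1.04×10^-16 J = 651 eV.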